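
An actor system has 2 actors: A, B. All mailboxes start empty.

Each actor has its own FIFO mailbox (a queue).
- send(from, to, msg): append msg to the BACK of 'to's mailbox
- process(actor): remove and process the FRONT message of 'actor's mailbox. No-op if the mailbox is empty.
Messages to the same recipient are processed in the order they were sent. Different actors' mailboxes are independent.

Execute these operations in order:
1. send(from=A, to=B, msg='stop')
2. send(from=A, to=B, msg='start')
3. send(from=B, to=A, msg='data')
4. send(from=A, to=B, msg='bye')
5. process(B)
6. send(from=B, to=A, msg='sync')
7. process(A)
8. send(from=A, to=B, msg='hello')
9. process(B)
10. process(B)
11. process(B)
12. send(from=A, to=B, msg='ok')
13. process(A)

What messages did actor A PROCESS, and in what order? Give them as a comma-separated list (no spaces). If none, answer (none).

After 1 (send(from=A, to=B, msg='stop')): A:[] B:[stop]
After 2 (send(from=A, to=B, msg='start')): A:[] B:[stop,start]
After 3 (send(from=B, to=A, msg='data')): A:[data] B:[stop,start]
After 4 (send(from=A, to=B, msg='bye')): A:[data] B:[stop,start,bye]
After 5 (process(B)): A:[data] B:[start,bye]
After 6 (send(from=B, to=A, msg='sync')): A:[data,sync] B:[start,bye]
After 7 (process(A)): A:[sync] B:[start,bye]
After 8 (send(from=A, to=B, msg='hello')): A:[sync] B:[start,bye,hello]
After 9 (process(B)): A:[sync] B:[bye,hello]
After 10 (process(B)): A:[sync] B:[hello]
After 11 (process(B)): A:[sync] B:[]
After 12 (send(from=A, to=B, msg='ok')): A:[sync] B:[ok]
After 13 (process(A)): A:[] B:[ok]

Answer: data,sync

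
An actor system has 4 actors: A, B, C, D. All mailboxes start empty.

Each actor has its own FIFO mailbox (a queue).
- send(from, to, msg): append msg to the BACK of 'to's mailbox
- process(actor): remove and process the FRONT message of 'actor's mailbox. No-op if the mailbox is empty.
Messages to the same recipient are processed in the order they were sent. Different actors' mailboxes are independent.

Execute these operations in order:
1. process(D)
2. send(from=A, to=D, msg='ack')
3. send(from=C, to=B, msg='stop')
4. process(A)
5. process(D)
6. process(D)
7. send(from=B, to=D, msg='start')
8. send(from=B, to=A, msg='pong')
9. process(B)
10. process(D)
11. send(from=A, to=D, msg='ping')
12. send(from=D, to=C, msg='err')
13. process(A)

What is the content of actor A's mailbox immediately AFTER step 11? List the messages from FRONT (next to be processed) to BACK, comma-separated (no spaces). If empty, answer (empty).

After 1 (process(D)): A:[] B:[] C:[] D:[]
After 2 (send(from=A, to=D, msg='ack')): A:[] B:[] C:[] D:[ack]
After 3 (send(from=C, to=B, msg='stop')): A:[] B:[stop] C:[] D:[ack]
After 4 (process(A)): A:[] B:[stop] C:[] D:[ack]
After 5 (process(D)): A:[] B:[stop] C:[] D:[]
After 6 (process(D)): A:[] B:[stop] C:[] D:[]
After 7 (send(from=B, to=D, msg='start')): A:[] B:[stop] C:[] D:[start]
After 8 (send(from=B, to=A, msg='pong')): A:[pong] B:[stop] C:[] D:[start]
After 9 (process(B)): A:[pong] B:[] C:[] D:[start]
After 10 (process(D)): A:[pong] B:[] C:[] D:[]
After 11 (send(from=A, to=D, msg='ping')): A:[pong] B:[] C:[] D:[ping]

pong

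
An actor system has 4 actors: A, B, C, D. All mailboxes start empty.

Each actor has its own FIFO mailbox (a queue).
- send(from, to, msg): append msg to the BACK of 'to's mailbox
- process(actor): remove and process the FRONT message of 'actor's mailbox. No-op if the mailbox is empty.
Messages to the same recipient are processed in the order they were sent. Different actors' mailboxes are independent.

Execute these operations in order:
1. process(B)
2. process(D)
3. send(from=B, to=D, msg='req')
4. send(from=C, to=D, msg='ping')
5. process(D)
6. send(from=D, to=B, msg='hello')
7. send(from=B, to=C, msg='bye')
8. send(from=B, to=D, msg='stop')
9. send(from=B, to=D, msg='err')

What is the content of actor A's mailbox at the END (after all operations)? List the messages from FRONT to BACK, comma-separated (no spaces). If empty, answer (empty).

Answer: (empty)

Derivation:
After 1 (process(B)): A:[] B:[] C:[] D:[]
After 2 (process(D)): A:[] B:[] C:[] D:[]
After 3 (send(from=B, to=D, msg='req')): A:[] B:[] C:[] D:[req]
After 4 (send(from=C, to=D, msg='ping')): A:[] B:[] C:[] D:[req,ping]
After 5 (process(D)): A:[] B:[] C:[] D:[ping]
After 6 (send(from=D, to=B, msg='hello')): A:[] B:[hello] C:[] D:[ping]
After 7 (send(from=B, to=C, msg='bye')): A:[] B:[hello] C:[bye] D:[ping]
After 8 (send(from=B, to=D, msg='stop')): A:[] B:[hello] C:[bye] D:[ping,stop]
After 9 (send(from=B, to=D, msg='err')): A:[] B:[hello] C:[bye] D:[ping,stop,err]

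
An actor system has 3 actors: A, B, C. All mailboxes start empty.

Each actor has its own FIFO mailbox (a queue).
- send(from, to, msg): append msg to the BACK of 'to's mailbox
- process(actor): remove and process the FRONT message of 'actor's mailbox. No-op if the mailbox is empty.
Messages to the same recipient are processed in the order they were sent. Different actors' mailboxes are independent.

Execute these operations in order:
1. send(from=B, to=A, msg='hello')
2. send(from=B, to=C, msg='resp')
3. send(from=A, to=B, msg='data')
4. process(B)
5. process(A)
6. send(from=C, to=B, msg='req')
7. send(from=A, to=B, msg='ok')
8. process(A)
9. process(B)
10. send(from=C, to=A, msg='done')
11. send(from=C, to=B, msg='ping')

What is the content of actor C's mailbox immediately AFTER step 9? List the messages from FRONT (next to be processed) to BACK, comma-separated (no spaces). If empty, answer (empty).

After 1 (send(from=B, to=A, msg='hello')): A:[hello] B:[] C:[]
After 2 (send(from=B, to=C, msg='resp')): A:[hello] B:[] C:[resp]
After 3 (send(from=A, to=B, msg='data')): A:[hello] B:[data] C:[resp]
After 4 (process(B)): A:[hello] B:[] C:[resp]
After 5 (process(A)): A:[] B:[] C:[resp]
After 6 (send(from=C, to=B, msg='req')): A:[] B:[req] C:[resp]
After 7 (send(from=A, to=B, msg='ok')): A:[] B:[req,ok] C:[resp]
After 8 (process(A)): A:[] B:[req,ok] C:[resp]
After 9 (process(B)): A:[] B:[ok] C:[resp]

resp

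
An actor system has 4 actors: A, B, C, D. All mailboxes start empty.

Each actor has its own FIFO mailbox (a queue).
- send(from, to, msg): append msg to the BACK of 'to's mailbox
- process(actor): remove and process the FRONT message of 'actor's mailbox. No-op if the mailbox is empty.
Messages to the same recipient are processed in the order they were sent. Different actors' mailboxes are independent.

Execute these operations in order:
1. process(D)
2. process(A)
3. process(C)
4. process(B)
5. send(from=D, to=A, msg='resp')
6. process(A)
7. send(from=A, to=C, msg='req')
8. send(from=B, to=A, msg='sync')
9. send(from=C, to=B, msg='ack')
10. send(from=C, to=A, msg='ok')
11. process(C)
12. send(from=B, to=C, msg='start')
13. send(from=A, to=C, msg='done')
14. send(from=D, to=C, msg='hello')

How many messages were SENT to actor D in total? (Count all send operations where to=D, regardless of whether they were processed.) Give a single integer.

After 1 (process(D)): A:[] B:[] C:[] D:[]
After 2 (process(A)): A:[] B:[] C:[] D:[]
After 3 (process(C)): A:[] B:[] C:[] D:[]
After 4 (process(B)): A:[] B:[] C:[] D:[]
After 5 (send(from=D, to=A, msg='resp')): A:[resp] B:[] C:[] D:[]
After 6 (process(A)): A:[] B:[] C:[] D:[]
After 7 (send(from=A, to=C, msg='req')): A:[] B:[] C:[req] D:[]
After 8 (send(from=B, to=A, msg='sync')): A:[sync] B:[] C:[req] D:[]
After 9 (send(from=C, to=B, msg='ack')): A:[sync] B:[ack] C:[req] D:[]
After 10 (send(from=C, to=A, msg='ok')): A:[sync,ok] B:[ack] C:[req] D:[]
After 11 (process(C)): A:[sync,ok] B:[ack] C:[] D:[]
After 12 (send(from=B, to=C, msg='start')): A:[sync,ok] B:[ack] C:[start] D:[]
After 13 (send(from=A, to=C, msg='done')): A:[sync,ok] B:[ack] C:[start,done] D:[]
After 14 (send(from=D, to=C, msg='hello')): A:[sync,ok] B:[ack] C:[start,done,hello] D:[]

Answer: 0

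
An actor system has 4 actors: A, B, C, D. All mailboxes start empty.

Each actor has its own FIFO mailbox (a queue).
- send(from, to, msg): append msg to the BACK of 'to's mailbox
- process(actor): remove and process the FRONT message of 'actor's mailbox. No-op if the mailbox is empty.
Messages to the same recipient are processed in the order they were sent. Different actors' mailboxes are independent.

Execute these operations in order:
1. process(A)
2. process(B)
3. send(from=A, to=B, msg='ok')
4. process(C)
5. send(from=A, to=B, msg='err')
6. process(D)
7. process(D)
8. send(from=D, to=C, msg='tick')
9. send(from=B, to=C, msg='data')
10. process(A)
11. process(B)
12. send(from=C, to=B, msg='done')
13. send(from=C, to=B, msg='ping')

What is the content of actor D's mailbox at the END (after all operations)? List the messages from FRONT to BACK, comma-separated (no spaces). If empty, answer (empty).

Answer: (empty)

Derivation:
After 1 (process(A)): A:[] B:[] C:[] D:[]
After 2 (process(B)): A:[] B:[] C:[] D:[]
After 3 (send(from=A, to=B, msg='ok')): A:[] B:[ok] C:[] D:[]
After 4 (process(C)): A:[] B:[ok] C:[] D:[]
After 5 (send(from=A, to=B, msg='err')): A:[] B:[ok,err] C:[] D:[]
After 6 (process(D)): A:[] B:[ok,err] C:[] D:[]
After 7 (process(D)): A:[] B:[ok,err] C:[] D:[]
After 8 (send(from=D, to=C, msg='tick')): A:[] B:[ok,err] C:[tick] D:[]
After 9 (send(from=B, to=C, msg='data')): A:[] B:[ok,err] C:[tick,data] D:[]
After 10 (process(A)): A:[] B:[ok,err] C:[tick,data] D:[]
After 11 (process(B)): A:[] B:[err] C:[tick,data] D:[]
After 12 (send(from=C, to=B, msg='done')): A:[] B:[err,done] C:[tick,data] D:[]
After 13 (send(from=C, to=B, msg='ping')): A:[] B:[err,done,ping] C:[tick,data] D:[]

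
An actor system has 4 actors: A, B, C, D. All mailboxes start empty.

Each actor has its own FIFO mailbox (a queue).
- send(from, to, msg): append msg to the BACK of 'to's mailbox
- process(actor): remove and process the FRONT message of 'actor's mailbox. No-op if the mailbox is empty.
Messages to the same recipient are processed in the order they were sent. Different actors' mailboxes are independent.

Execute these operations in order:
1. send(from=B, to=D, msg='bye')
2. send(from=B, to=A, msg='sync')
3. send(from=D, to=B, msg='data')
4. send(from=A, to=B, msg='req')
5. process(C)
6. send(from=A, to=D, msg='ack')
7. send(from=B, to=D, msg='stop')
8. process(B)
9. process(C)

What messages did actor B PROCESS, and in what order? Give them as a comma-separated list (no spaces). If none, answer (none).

Answer: data

Derivation:
After 1 (send(from=B, to=D, msg='bye')): A:[] B:[] C:[] D:[bye]
After 2 (send(from=B, to=A, msg='sync')): A:[sync] B:[] C:[] D:[bye]
After 3 (send(from=D, to=B, msg='data')): A:[sync] B:[data] C:[] D:[bye]
After 4 (send(from=A, to=B, msg='req')): A:[sync] B:[data,req] C:[] D:[bye]
After 5 (process(C)): A:[sync] B:[data,req] C:[] D:[bye]
After 6 (send(from=A, to=D, msg='ack')): A:[sync] B:[data,req] C:[] D:[bye,ack]
After 7 (send(from=B, to=D, msg='stop')): A:[sync] B:[data,req] C:[] D:[bye,ack,stop]
After 8 (process(B)): A:[sync] B:[req] C:[] D:[bye,ack,stop]
After 9 (process(C)): A:[sync] B:[req] C:[] D:[bye,ack,stop]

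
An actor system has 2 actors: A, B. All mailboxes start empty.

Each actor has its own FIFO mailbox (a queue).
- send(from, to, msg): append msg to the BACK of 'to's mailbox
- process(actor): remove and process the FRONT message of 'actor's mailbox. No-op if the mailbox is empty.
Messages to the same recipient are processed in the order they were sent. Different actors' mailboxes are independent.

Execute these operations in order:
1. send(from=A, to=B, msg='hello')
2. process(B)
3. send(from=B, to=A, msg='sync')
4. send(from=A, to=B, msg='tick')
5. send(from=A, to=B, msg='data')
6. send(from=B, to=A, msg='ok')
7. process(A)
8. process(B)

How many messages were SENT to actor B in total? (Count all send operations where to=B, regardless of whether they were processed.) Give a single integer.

Answer: 3

Derivation:
After 1 (send(from=A, to=B, msg='hello')): A:[] B:[hello]
After 2 (process(B)): A:[] B:[]
After 3 (send(from=B, to=A, msg='sync')): A:[sync] B:[]
After 4 (send(from=A, to=B, msg='tick')): A:[sync] B:[tick]
After 5 (send(from=A, to=B, msg='data')): A:[sync] B:[tick,data]
After 6 (send(from=B, to=A, msg='ok')): A:[sync,ok] B:[tick,data]
After 7 (process(A)): A:[ok] B:[tick,data]
After 8 (process(B)): A:[ok] B:[data]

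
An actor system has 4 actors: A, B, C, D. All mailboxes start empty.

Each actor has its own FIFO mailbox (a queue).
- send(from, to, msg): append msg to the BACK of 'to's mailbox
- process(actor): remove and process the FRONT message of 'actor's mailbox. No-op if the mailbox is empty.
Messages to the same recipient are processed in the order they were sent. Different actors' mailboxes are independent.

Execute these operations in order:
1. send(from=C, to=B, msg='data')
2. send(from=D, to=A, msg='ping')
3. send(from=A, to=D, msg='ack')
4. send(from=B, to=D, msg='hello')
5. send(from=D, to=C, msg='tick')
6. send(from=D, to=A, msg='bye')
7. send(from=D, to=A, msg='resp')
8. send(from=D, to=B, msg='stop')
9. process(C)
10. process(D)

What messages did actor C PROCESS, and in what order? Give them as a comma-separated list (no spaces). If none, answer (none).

Answer: tick

Derivation:
After 1 (send(from=C, to=B, msg='data')): A:[] B:[data] C:[] D:[]
After 2 (send(from=D, to=A, msg='ping')): A:[ping] B:[data] C:[] D:[]
After 3 (send(from=A, to=D, msg='ack')): A:[ping] B:[data] C:[] D:[ack]
After 4 (send(from=B, to=D, msg='hello')): A:[ping] B:[data] C:[] D:[ack,hello]
After 5 (send(from=D, to=C, msg='tick')): A:[ping] B:[data] C:[tick] D:[ack,hello]
After 6 (send(from=D, to=A, msg='bye')): A:[ping,bye] B:[data] C:[tick] D:[ack,hello]
After 7 (send(from=D, to=A, msg='resp')): A:[ping,bye,resp] B:[data] C:[tick] D:[ack,hello]
After 8 (send(from=D, to=B, msg='stop')): A:[ping,bye,resp] B:[data,stop] C:[tick] D:[ack,hello]
After 9 (process(C)): A:[ping,bye,resp] B:[data,stop] C:[] D:[ack,hello]
After 10 (process(D)): A:[ping,bye,resp] B:[data,stop] C:[] D:[hello]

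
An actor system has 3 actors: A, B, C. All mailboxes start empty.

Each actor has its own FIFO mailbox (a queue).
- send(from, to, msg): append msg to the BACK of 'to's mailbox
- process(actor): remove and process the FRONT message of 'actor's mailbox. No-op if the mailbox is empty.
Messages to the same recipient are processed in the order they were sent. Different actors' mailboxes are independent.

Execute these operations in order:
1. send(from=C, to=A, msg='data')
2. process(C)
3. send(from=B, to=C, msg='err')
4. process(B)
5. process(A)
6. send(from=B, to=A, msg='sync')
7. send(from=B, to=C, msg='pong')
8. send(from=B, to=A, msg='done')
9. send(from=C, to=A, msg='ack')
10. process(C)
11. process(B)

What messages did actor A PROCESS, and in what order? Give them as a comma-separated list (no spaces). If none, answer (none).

Answer: data

Derivation:
After 1 (send(from=C, to=A, msg='data')): A:[data] B:[] C:[]
After 2 (process(C)): A:[data] B:[] C:[]
After 3 (send(from=B, to=C, msg='err')): A:[data] B:[] C:[err]
After 4 (process(B)): A:[data] B:[] C:[err]
After 5 (process(A)): A:[] B:[] C:[err]
After 6 (send(from=B, to=A, msg='sync')): A:[sync] B:[] C:[err]
After 7 (send(from=B, to=C, msg='pong')): A:[sync] B:[] C:[err,pong]
After 8 (send(from=B, to=A, msg='done')): A:[sync,done] B:[] C:[err,pong]
After 9 (send(from=C, to=A, msg='ack')): A:[sync,done,ack] B:[] C:[err,pong]
After 10 (process(C)): A:[sync,done,ack] B:[] C:[pong]
After 11 (process(B)): A:[sync,done,ack] B:[] C:[pong]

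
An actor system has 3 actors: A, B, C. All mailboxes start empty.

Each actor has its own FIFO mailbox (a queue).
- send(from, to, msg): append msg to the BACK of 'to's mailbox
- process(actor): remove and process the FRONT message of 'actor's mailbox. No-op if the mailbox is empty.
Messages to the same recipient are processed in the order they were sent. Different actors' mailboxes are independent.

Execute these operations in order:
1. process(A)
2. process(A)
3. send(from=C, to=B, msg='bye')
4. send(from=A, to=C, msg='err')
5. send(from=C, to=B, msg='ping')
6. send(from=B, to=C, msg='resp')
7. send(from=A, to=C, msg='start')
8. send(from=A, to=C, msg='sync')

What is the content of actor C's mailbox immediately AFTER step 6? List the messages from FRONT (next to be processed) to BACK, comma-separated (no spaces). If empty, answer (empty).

After 1 (process(A)): A:[] B:[] C:[]
After 2 (process(A)): A:[] B:[] C:[]
After 3 (send(from=C, to=B, msg='bye')): A:[] B:[bye] C:[]
After 4 (send(from=A, to=C, msg='err')): A:[] B:[bye] C:[err]
After 5 (send(from=C, to=B, msg='ping')): A:[] B:[bye,ping] C:[err]
After 6 (send(from=B, to=C, msg='resp')): A:[] B:[bye,ping] C:[err,resp]

err,resp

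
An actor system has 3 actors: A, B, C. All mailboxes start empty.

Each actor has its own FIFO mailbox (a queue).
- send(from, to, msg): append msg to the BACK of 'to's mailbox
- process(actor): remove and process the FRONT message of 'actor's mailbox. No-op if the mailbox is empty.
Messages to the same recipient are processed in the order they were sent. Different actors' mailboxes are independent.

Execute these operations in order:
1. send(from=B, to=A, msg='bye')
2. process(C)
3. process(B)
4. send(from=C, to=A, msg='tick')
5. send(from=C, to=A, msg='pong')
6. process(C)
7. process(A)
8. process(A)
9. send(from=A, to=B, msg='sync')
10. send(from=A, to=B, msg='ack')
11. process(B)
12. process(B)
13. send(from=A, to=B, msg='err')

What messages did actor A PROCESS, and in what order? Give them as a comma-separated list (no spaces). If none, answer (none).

Answer: bye,tick

Derivation:
After 1 (send(from=B, to=A, msg='bye')): A:[bye] B:[] C:[]
After 2 (process(C)): A:[bye] B:[] C:[]
After 3 (process(B)): A:[bye] B:[] C:[]
After 4 (send(from=C, to=A, msg='tick')): A:[bye,tick] B:[] C:[]
After 5 (send(from=C, to=A, msg='pong')): A:[bye,tick,pong] B:[] C:[]
After 6 (process(C)): A:[bye,tick,pong] B:[] C:[]
After 7 (process(A)): A:[tick,pong] B:[] C:[]
After 8 (process(A)): A:[pong] B:[] C:[]
After 9 (send(from=A, to=B, msg='sync')): A:[pong] B:[sync] C:[]
After 10 (send(from=A, to=B, msg='ack')): A:[pong] B:[sync,ack] C:[]
After 11 (process(B)): A:[pong] B:[ack] C:[]
After 12 (process(B)): A:[pong] B:[] C:[]
After 13 (send(from=A, to=B, msg='err')): A:[pong] B:[err] C:[]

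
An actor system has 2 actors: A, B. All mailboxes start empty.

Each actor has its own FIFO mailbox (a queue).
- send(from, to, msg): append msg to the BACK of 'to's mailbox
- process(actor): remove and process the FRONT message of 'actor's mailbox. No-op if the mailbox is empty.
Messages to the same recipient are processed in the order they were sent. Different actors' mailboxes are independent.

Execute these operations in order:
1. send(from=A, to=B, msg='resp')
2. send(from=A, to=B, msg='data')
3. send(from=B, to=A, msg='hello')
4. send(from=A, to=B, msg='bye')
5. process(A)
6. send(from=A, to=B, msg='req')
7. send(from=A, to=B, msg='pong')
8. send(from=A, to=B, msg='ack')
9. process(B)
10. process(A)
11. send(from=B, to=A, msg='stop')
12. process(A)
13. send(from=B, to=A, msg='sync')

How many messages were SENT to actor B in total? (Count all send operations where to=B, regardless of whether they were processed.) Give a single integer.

Answer: 6

Derivation:
After 1 (send(from=A, to=B, msg='resp')): A:[] B:[resp]
After 2 (send(from=A, to=B, msg='data')): A:[] B:[resp,data]
After 3 (send(from=B, to=A, msg='hello')): A:[hello] B:[resp,data]
After 4 (send(from=A, to=B, msg='bye')): A:[hello] B:[resp,data,bye]
After 5 (process(A)): A:[] B:[resp,data,bye]
After 6 (send(from=A, to=B, msg='req')): A:[] B:[resp,data,bye,req]
After 7 (send(from=A, to=B, msg='pong')): A:[] B:[resp,data,bye,req,pong]
After 8 (send(from=A, to=B, msg='ack')): A:[] B:[resp,data,bye,req,pong,ack]
After 9 (process(B)): A:[] B:[data,bye,req,pong,ack]
After 10 (process(A)): A:[] B:[data,bye,req,pong,ack]
After 11 (send(from=B, to=A, msg='stop')): A:[stop] B:[data,bye,req,pong,ack]
After 12 (process(A)): A:[] B:[data,bye,req,pong,ack]
After 13 (send(from=B, to=A, msg='sync')): A:[sync] B:[data,bye,req,pong,ack]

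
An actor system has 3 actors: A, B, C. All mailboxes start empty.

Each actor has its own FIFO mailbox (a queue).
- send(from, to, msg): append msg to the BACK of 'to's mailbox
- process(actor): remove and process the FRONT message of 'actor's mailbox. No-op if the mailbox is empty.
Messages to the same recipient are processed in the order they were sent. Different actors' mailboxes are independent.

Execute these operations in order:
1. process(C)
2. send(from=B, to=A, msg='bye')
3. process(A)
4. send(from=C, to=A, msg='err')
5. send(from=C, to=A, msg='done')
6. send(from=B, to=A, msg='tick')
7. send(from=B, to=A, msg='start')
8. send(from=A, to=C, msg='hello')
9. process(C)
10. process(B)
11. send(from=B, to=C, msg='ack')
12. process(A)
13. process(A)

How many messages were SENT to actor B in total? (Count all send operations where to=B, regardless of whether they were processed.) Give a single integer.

Answer: 0

Derivation:
After 1 (process(C)): A:[] B:[] C:[]
After 2 (send(from=B, to=A, msg='bye')): A:[bye] B:[] C:[]
After 3 (process(A)): A:[] B:[] C:[]
After 4 (send(from=C, to=A, msg='err')): A:[err] B:[] C:[]
After 5 (send(from=C, to=A, msg='done')): A:[err,done] B:[] C:[]
After 6 (send(from=B, to=A, msg='tick')): A:[err,done,tick] B:[] C:[]
After 7 (send(from=B, to=A, msg='start')): A:[err,done,tick,start] B:[] C:[]
After 8 (send(from=A, to=C, msg='hello')): A:[err,done,tick,start] B:[] C:[hello]
After 9 (process(C)): A:[err,done,tick,start] B:[] C:[]
After 10 (process(B)): A:[err,done,tick,start] B:[] C:[]
After 11 (send(from=B, to=C, msg='ack')): A:[err,done,tick,start] B:[] C:[ack]
After 12 (process(A)): A:[done,tick,start] B:[] C:[ack]
After 13 (process(A)): A:[tick,start] B:[] C:[ack]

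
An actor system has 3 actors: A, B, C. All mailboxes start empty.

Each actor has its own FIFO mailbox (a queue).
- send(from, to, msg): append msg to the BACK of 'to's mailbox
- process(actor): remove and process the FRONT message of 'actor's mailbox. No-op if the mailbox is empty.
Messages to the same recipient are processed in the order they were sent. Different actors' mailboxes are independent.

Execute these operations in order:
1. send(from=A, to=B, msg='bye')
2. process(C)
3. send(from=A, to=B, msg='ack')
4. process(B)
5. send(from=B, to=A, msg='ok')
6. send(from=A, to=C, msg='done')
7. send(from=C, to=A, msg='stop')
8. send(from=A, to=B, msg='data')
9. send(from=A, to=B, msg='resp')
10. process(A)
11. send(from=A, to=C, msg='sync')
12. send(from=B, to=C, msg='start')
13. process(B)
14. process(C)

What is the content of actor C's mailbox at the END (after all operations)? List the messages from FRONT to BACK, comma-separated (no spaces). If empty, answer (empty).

After 1 (send(from=A, to=B, msg='bye')): A:[] B:[bye] C:[]
After 2 (process(C)): A:[] B:[bye] C:[]
After 3 (send(from=A, to=B, msg='ack')): A:[] B:[bye,ack] C:[]
After 4 (process(B)): A:[] B:[ack] C:[]
After 5 (send(from=B, to=A, msg='ok')): A:[ok] B:[ack] C:[]
After 6 (send(from=A, to=C, msg='done')): A:[ok] B:[ack] C:[done]
After 7 (send(from=C, to=A, msg='stop')): A:[ok,stop] B:[ack] C:[done]
After 8 (send(from=A, to=B, msg='data')): A:[ok,stop] B:[ack,data] C:[done]
After 9 (send(from=A, to=B, msg='resp')): A:[ok,stop] B:[ack,data,resp] C:[done]
After 10 (process(A)): A:[stop] B:[ack,data,resp] C:[done]
After 11 (send(from=A, to=C, msg='sync')): A:[stop] B:[ack,data,resp] C:[done,sync]
After 12 (send(from=B, to=C, msg='start')): A:[stop] B:[ack,data,resp] C:[done,sync,start]
After 13 (process(B)): A:[stop] B:[data,resp] C:[done,sync,start]
After 14 (process(C)): A:[stop] B:[data,resp] C:[sync,start]

Answer: sync,start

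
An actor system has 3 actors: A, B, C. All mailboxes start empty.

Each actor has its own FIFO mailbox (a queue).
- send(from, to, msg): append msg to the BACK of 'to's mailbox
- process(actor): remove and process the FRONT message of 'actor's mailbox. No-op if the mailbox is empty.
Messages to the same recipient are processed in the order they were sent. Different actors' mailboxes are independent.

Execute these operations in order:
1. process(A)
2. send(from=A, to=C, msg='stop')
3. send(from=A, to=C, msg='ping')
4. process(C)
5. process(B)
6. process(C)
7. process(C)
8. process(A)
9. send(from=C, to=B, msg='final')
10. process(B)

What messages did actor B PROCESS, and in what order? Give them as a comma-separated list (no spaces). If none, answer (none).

After 1 (process(A)): A:[] B:[] C:[]
After 2 (send(from=A, to=C, msg='stop')): A:[] B:[] C:[stop]
After 3 (send(from=A, to=C, msg='ping')): A:[] B:[] C:[stop,ping]
After 4 (process(C)): A:[] B:[] C:[ping]
After 5 (process(B)): A:[] B:[] C:[ping]
After 6 (process(C)): A:[] B:[] C:[]
After 7 (process(C)): A:[] B:[] C:[]
After 8 (process(A)): A:[] B:[] C:[]
After 9 (send(from=C, to=B, msg='final')): A:[] B:[final] C:[]
After 10 (process(B)): A:[] B:[] C:[]

Answer: final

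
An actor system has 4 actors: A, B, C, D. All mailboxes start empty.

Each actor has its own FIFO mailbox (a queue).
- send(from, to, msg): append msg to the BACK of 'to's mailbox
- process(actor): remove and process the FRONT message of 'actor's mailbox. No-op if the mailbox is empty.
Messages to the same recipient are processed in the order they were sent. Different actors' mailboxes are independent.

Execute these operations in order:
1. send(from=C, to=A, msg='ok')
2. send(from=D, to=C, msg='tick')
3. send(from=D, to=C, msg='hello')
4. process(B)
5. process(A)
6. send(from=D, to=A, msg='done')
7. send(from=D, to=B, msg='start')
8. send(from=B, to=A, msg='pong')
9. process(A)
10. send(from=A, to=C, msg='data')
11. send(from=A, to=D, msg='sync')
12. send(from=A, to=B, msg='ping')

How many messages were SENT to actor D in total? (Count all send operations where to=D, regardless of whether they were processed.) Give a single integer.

After 1 (send(from=C, to=A, msg='ok')): A:[ok] B:[] C:[] D:[]
After 2 (send(from=D, to=C, msg='tick')): A:[ok] B:[] C:[tick] D:[]
After 3 (send(from=D, to=C, msg='hello')): A:[ok] B:[] C:[tick,hello] D:[]
After 4 (process(B)): A:[ok] B:[] C:[tick,hello] D:[]
After 5 (process(A)): A:[] B:[] C:[tick,hello] D:[]
After 6 (send(from=D, to=A, msg='done')): A:[done] B:[] C:[tick,hello] D:[]
After 7 (send(from=D, to=B, msg='start')): A:[done] B:[start] C:[tick,hello] D:[]
After 8 (send(from=B, to=A, msg='pong')): A:[done,pong] B:[start] C:[tick,hello] D:[]
After 9 (process(A)): A:[pong] B:[start] C:[tick,hello] D:[]
After 10 (send(from=A, to=C, msg='data')): A:[pong] B:[start] C:[tick,hello,data] D:[]
After 11 (send(from=A, to=D, msg='sync')): A:[pong] B:[start] C:[tick,hello,data] D:[sync]
After 12 (send(from=A, to=B, msg='ping')): A:[pong] B:[start,ping] C:[tick,hello,data] D:[sync]

Answer: 1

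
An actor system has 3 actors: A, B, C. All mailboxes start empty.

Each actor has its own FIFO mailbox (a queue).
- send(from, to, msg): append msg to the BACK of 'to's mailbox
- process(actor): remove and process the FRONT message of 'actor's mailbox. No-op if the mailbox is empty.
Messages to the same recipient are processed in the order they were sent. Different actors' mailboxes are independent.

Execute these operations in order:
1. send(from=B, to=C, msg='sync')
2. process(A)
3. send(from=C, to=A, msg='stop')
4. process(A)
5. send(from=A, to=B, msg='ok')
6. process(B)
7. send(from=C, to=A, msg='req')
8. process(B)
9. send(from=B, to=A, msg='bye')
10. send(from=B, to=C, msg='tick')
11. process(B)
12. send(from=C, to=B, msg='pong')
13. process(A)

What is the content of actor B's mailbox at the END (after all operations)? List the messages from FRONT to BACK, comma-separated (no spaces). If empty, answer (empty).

After 1 (send(from=B, to=C, msg='sync')): A:[] B:[] C:[sync]
After 2 (process(A)): A:[] B:[] C:[sync]
After 3 (send(from=C, to=A, msg='stop')): A:[stop] B:[] C:[sync]
After 4 (process(A)): A:[] B:[] C:[sync]
After 5 (send(from=A, to=B, msg='ok')): A:[] B:[ok] C:[sync]
After 6 (process(B)): A:[] B:[] C:[sync]
After 7 (send(from=C, to=A, msg='req')): A:[req] B:[] C:[sync]
After 8 (process(B)): A:[req] B:[] C:[sync]
After 9 (send(from=B, to=A, msg='bye')): A:[req,bye] B:[] C:[sync]
After 10 (send(from=B, to=C, msg='tick')): A:[req,bye] B:[] C:[sync,tick]
After 11 (process(B)): A:[req,bye] B:[] C:[sync,tick]
After 12 (send(from=C, to=B, msg='pong')): A:[req,bye] B:[pong] C:[sync,tick]
After 13 (process(A)): A:[bye] B:[pong] C:[sync,tick]

Answer: pong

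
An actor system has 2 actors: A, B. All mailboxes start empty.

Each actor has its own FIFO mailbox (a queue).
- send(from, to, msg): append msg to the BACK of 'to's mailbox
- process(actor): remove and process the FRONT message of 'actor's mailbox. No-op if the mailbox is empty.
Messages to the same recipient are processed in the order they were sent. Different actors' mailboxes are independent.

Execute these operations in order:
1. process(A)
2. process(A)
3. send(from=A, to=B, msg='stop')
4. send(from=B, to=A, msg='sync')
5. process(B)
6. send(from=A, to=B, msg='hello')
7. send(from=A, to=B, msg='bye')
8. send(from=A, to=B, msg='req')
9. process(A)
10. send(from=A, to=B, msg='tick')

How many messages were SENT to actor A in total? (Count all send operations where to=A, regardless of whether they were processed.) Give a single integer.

Answer: 1

Derivation:
After 1 (process(A)): A:[] B:[]
After 2 (process(A)): A:[] B:[]
After 3 (send(from=A, to=B, msg='stop')): A:[] B:[stop]
After 4 (send(from=B, to=A, msg='sync')): A:[sync] B:[stop]
After 5 (process(B)): A:[sync] B:[]
After 6 (send(from=A, to=B, msg='hello')): A:[sync] B:[hello]
After 7 (send(from=A, to=B, msg='bye')): A:[sync] B:[hello,bye]
After 8 (send(from=A, to=B, msg='req')): A:[sync] B:[hello,bye,req]
After 9 (process(A)): A:[] B:[hello,bye,req]
After 10 (send(from=A, to=B, msg='tick')): A:[] B:[hello,bye,req,tick]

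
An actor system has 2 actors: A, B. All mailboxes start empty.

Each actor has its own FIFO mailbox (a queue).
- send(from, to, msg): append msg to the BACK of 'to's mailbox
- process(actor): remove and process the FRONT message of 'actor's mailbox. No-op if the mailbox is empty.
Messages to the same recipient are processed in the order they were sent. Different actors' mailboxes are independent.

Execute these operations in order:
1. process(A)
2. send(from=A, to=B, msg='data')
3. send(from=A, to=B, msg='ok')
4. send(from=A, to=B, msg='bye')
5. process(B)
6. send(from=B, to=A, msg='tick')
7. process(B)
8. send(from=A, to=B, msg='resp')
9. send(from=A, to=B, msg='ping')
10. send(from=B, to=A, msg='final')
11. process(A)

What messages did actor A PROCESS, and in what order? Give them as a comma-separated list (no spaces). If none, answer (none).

After 1 (process(A)): A:[] B:[]
After 2 (send(from=A, to=B, msg='data')): A:[] B:[data]
After 3 (send(from=A, to=B, msg='ok')): A:[] B:[data,ok]
After 4 (send(from=A, to=B, msg='bye')): A:[] B:[data,ok,bye]
After 5 (process(B)): A:[] B:[ok,bye]
After 6 (send(from=B, to=A, msg='tick')): A:[tick] B:[ok,bye]
After 7 (process(B)): A:[tick] B:[bye]
After 8 (send(from=A, to=B, msg='resp')): A:[tick] B:[bye,resp]
After 9 (send(from=A, to=B, msg='ping')): A:[tick] B:[bye,resp,ping]
After 10 (send(from=B, to=A, msg='final')): A:[tick,final] B:[bye,resp,ping]
After 11 (process(A)): A:[final] B:[bye,resp,ping]

Answer: tick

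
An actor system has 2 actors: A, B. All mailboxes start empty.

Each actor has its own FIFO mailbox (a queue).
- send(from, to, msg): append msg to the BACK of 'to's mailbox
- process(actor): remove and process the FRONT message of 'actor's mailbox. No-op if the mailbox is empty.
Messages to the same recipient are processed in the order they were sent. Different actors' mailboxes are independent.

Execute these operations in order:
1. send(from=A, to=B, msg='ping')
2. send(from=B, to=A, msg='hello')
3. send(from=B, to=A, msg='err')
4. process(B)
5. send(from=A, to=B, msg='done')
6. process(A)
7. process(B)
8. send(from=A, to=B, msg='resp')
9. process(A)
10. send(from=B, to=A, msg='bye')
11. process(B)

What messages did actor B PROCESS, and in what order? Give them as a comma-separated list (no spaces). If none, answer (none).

Answer: ping,done,resp

Derivation:
After 1 (send(from=A, to=B, msg='ping')): A:[] B:[ping]
After 2 (send(from=B, to=A, msg='hello')): A:[hello] B:[ping]
After 3 (send(from=B, to=A, msg='err')): A:[hello,err] B:[ping]
After 4 (process(B)): A:[hello,err] B:[]
After 5 (send(from=A, to=B, msg='done')): A:[hello,err] B:[done]
After 6 (process(A)): A:[err] B:[done]
After 7 (process(B)): A:[err] B:[]
After 8 (send(from=A, to=B, msg='resp')): A:[err] B:[resp]
After 9 (process(A)): A:[] B:[resp]
After 10 (send(from=B, to=A, msg='bye')): A:[bye] B:[resp]
After 11 (process(B)): A:[bye] B:[]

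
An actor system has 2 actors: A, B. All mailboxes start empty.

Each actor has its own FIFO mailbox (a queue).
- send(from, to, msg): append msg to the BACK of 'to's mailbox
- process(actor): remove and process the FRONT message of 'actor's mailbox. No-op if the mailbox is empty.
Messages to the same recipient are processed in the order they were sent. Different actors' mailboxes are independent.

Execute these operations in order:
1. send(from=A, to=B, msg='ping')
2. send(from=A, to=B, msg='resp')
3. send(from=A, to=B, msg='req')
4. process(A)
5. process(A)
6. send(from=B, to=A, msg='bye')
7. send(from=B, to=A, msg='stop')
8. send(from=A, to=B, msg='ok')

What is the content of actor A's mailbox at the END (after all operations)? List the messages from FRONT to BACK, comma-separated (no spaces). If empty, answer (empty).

Answer: bye,stop

Derivation:
After 1 (send(from=A, to=B, msg='ping')): A:[] B:[ping]
After 2 (send(from=A, to=B, msg='resp')): A:[] B:[ping,resp]
After 3 (send(from=A, to=B, msg='req')): A:[] B:[ping,resp,req]
After 4 (process(A)): A:[] B:[ping,resp,req]
After 5 (process(A)): A:[] B:[ping,resp,req]
After 6 (send(from=B, to=A, msg='bye')): A:[bye] B:[ping,resp,req]
After 7 (send(from=B, to=A, msg='stop')): A:[bye,stop] B:[ping,resp,req]
After 8 (send(from=A, to=B, msg='ok')): A:[bye,stop] B:[ping,resp,req,ok]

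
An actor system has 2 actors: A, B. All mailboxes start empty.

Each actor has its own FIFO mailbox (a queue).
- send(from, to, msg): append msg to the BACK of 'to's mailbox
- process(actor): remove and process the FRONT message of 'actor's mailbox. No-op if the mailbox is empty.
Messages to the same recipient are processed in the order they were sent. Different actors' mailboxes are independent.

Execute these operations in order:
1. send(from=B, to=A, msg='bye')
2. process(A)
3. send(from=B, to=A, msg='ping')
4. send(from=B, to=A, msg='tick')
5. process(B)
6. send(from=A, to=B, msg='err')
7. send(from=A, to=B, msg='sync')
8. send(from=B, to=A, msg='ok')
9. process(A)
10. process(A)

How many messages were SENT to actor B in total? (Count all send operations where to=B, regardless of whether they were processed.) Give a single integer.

After 1 (send(from=B, to=A, msg='bye')): A:[bye] B:[]
After 2 (process(A)): A:[] B:[]
After 3 (send(from=B, to=A, msg='ping')): A:[ping] B:[]
After 4 (send(from=B, to=A, msg='tick')): A:[ping,tick] B:[]
After 5 (process(B)): A:[ping,tick] B:[]
After 6 (send(from=A, to=B, msg='err')): A:[ping,tick] B:[err]
After 7 (send(from=A, to=B, msg='sync')): A:[ping,tick] B:[err,sync]
After 8 (send(from=B, to=A, msg='ok')): A:[ping,tick,ok] B:[err,sync]
After 9 (process(A)): A:[tick,ok] B:[err,sync]
After 10 (process(A)): A:[ok] B:[err,sync]

Answer: 2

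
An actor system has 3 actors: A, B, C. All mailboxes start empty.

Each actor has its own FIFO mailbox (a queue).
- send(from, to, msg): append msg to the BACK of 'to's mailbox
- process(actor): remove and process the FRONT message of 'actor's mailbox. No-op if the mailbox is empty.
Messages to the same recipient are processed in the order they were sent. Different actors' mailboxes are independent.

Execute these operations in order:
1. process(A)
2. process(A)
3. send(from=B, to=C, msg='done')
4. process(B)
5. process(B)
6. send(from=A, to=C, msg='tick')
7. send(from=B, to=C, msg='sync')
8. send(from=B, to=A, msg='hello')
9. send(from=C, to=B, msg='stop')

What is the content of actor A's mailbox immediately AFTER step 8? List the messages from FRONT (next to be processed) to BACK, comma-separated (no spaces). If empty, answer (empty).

After 1 (process(A)): A:[] B:[] C:[]
After 2 (process(A)): A:[] B:[] C:[]
After 3 (send(from=B, to=C, msg='done')): A:[] B:[] C:[done]
After 4 (process(B)): A:[] B:[] C:[done]
After 5 (process(B)): A:[] B:[] C:[done]
After 6 (send(from=A, to=C, msg='tick')): A:[] B:[] C:[done,tick]
After 7 (send(from=B, to=C, msg='sync')): A:[] B:[] C:[done,tick,sync]
After 8 (send(from=B, to=A, msg='hello')): A:[hello] B:[] C:[done,tick,sync]

hello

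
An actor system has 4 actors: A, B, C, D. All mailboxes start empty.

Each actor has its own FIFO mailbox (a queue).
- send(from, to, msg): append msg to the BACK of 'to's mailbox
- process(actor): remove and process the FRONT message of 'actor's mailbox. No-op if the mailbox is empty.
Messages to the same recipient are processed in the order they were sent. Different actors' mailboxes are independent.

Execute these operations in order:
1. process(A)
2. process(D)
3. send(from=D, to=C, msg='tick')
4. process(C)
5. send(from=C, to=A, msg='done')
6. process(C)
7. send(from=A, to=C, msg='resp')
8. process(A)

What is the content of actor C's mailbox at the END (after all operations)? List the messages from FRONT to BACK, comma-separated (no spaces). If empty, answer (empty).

Answer: resp

Derivation:
After 1 (process(A)): A:[] B:[] C:[] D:[]
After 2 (process(D)): A:[] B:[] C:[] D:[]
After 3 (send(from=D, to=C, msg='tick')): A:[] B:[] C:[tick] D:[]
After 4 (process(C)): A:[] B:[] C:[] D:[]
After 5 (send(from=C, to=A, msg='done')): A:[done] B:[] C:[] D:[]
After 6 (process(C)): A:[done] B:[] C:[] D:[]
After 7 (send(from=A, to=C, msg='resp')): A:[done] B:[] C:[resp] D:[]
After 8 (process(A)): A:[] B:[] C:[resp] D:[]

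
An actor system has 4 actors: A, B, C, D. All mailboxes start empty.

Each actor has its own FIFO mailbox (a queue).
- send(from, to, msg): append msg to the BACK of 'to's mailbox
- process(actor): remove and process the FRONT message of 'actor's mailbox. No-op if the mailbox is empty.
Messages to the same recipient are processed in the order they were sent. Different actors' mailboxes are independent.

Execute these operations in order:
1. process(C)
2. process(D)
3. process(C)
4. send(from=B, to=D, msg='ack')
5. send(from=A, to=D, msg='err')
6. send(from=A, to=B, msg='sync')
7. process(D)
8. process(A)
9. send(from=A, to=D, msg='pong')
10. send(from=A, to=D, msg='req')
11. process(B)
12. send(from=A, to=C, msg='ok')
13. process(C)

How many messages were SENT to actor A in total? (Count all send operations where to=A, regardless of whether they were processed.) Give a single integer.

Answer: 0

Derivation:
After 1 (process(C)): A:[] B:[] C:[] D:[]
After 2 (process(D)): A:[] B:[] C:[] D:[]
After 3 (process(C)): A:[] B:[] C:[] D:[]
After 4 (send(from=B, to=D, msg='ack')): A:[] B:[] C:[] D:[ack]
After 5 (send(from=A, to=D, msg='err')): A:[] B:[] C:[] D:[ack,err]
After 6 (send(from=A, to=B, msg='sync')): A:[] B:[sync] C:[] D:[ack,err]
After 7 (process(D)): A:[] B:[sync] C:[] D:[err]
After 8 (process(A)): A:[] B:[sync] C:[] D:[err]
After 9 (send(from=A, to=D, msg='pong')): A:[] B:[sync] C:[] D:[err,pong]
After 10 (send(from=A, to=D, msg='req')): A:[] B:[sync] C:[] D:[err,pong,req]
After 11 (process(B)): A:[] B:[] C:[] D:[err,pong,req]
After 12 (send(from=A, to=C, msg='ok')): A:[] B:[] C:[ok] D:[err,pong,req]
After 13 (process(C)): A:[] B:[] C:[] D:[err,pong,req]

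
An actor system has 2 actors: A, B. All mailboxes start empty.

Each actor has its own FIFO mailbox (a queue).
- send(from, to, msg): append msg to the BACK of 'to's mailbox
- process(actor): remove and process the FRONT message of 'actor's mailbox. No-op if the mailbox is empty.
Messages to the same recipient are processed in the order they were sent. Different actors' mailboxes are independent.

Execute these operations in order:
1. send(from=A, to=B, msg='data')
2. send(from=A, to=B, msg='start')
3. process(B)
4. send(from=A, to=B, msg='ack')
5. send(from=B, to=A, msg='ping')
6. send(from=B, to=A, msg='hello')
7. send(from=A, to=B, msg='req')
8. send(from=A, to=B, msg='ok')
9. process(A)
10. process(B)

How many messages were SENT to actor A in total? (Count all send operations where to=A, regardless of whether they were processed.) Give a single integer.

Answer: 2

Derivation:
After 1 (send(from=A, to=B, msg='data')): A:[] B:[data]
After 2 (send(from=A, to=B, msg='start')): A:[] B:[data,start]
After 3 (process(B)): A:[] B:[start]
After 4 (send(from=A, to=B, msg='ack')): A:[] B:[start,ack]
After 5 (send(from=B, to=A, msg='ping')): A:[ping] B:[start,ack]
After 6 (send(from=B, to=A, msg='hello')): A:[ping,hello] B:[start,ack]
After 7 (send(from=A, to=B, msg='req')): A:[ping,hello] B:[start,ack,req]
After 8 (send(from=A, to=B, msg='ok')): A:[ping,hello] B:[start,ack,req,ok]
After 9 (process(A)): A:[hello] B:[start,ack,req,ok]
After 10 (process(B)): A:[hello] B:[ack,req,ok]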